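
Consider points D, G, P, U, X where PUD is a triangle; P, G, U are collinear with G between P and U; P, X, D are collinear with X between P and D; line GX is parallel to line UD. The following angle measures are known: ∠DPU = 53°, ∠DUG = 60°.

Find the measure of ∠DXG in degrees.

∠DXG = 113°

1. ∠DUP = 60°  [G on ray UP]
2. ∠PDU = 67°  [△PUD]
3. ∠GXP = 67°  [GX∥UD, corresponding at X]
4. ∠DXG = 113°  [linear pair at X on PD]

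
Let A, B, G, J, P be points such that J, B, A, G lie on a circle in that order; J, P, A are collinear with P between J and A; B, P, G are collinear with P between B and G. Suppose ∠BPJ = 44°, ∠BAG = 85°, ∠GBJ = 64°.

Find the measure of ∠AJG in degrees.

1. ∠APG = 44°  [vertical angles at P]
2. ∠BJG = 95°  [cyclic JBAG, opposite ∠J+∠A]
3. ∠BGJ = 21°  [△JBG]
4. ∠GPJ = 136°  [linear pair at P on JA]
5. ∠AJG = 23°  [△JPG]

∠AJG = 23°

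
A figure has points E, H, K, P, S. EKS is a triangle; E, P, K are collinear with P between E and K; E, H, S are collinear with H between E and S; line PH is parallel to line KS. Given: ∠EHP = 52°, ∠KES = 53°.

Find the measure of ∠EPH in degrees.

1. ∠ESK = 52°  [PH∥KS, corresponding at H]
2. ∠EKS = 75°  [△EKS]
3. ∠EPH = 75°  [PH∥KS, corresponding at P]

∠EPH = 75°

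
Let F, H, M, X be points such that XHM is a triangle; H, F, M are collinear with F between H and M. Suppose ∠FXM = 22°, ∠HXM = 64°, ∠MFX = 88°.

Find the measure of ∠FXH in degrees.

1. ∠FMX = 70°  [△XFM]
2. ∠HFX = 92°  [linear pair at F on HM]
3. ∠HMX = 70°  [F on ray MH]
4. ∠MHX = 46°  [△XHM]
5. ∠FHX = 46°  [F on ray HM]
6. ∠FXH = 42°  [△XHF]

∠FXH = 42°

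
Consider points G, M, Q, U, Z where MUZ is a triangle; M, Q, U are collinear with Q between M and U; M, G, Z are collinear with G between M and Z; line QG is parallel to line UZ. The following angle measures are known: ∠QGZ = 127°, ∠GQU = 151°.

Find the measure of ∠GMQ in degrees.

1. ∠MGQ = 53°  [linear pair at G on MZ]
2. ∠GQM = 29°  [linear pair at Q on MU]
3. ∠GMQ = 98°  [△MQG]

∠GMQ = 98°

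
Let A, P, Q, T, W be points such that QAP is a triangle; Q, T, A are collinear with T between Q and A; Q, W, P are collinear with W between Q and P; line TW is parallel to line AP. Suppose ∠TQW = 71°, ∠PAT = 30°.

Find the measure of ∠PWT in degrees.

1. ∠AQP = 71°  [T on QA, W on QP]
2. ∠PAQ = 30°  [T on ray AQ]
3. ∠APQ = 79°  [△QAP]
4. ∠QWT = 79°  [TW∥AP, corresponding at W]
5. ∠PWT = 101°  [linear pair at W on QP]

∠PWT = 101°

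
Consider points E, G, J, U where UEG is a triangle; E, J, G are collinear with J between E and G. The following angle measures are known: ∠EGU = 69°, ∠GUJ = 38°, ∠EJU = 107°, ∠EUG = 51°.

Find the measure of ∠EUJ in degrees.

∠EUJ = 13°

1. ∠GEU = 60°  [△UEG]
2. ∠JEU = 60°  [J on ray EG]
3. ∠EUJ = 13°  [△UEJ]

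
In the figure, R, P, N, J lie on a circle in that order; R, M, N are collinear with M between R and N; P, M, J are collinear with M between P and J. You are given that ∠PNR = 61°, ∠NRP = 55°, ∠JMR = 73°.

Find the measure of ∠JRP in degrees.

∠JRP = 101°

1. ∠PJR = 61°  [same arc RP]
2. ∠NJP = 55°  [same arc PN]
3. ∠JMN = 107°  [linear pair at M on RN]
4. ∠JNR = 18°  [△NMJ]
5. ∠JPR = 18°  [same arc RJ]
6. ∠JRP = 101°  [△RPJ]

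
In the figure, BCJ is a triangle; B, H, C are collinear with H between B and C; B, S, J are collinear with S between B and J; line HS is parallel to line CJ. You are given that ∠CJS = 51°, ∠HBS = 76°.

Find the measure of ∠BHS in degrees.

∠BHS = 53°

1. ∠BJC = 51°  [S on ray JB]
2. ∠CBJ = 76°  [H on BC, S on BJ]
3. ∠BCJ = 53°  [△BCJ]
4. ∠BHS = 53°  [HS∥CJ, corresponding at H]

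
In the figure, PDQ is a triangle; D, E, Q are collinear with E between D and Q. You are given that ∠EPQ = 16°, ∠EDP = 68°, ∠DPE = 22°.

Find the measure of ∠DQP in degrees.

∠DQP = 74°

1. ∠DEP = 90°  [△PDE]
2. ∠PEQ = 90°  [linear pair at E on DQ]
3. ∠EQP = 74°  [△PEQ]
4. ∠DQP = 74°  [E on ray QD]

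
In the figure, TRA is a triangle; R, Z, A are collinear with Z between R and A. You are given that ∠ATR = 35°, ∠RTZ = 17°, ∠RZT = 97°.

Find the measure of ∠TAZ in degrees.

1. ∠TRZ = 66°  [△TRZ]
2. ∠ART = 66°  [Z on ray RA]
3. ∠RAT = 79°  [△TRA]
4. ∠TAZ = 79°  [Z on ray AR]

∠TAZ = 79°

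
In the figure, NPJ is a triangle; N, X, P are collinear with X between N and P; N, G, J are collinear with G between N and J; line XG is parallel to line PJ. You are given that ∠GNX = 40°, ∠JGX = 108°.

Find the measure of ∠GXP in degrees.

∠GXP = 112°

1. ∠NGX = 72°  [linear pair at G on NJ]
2. ∠GXN = 68°  [△NXG]
3. ∠GXP = 112°  [linear pair at X on NP]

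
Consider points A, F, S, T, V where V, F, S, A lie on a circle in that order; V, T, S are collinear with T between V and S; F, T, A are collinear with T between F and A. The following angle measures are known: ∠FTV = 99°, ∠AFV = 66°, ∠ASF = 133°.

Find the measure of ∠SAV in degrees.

1. ∠ATS = 99°  [vertical angles at T]
2. ∠ASV = 66°  [same arc VA]
3. ∠AVF = 47°  [cyclic VFSA, opposite ∠V+∠S]
4. ∠ATV = 81°  [linear pair at T on VS]
5. ∠FAV = 67°  [△VFA]
6. ∠AVS = 32°  [△VTA]
7. ∠SAV = 82°  [△VSA]

∠SAV = 82°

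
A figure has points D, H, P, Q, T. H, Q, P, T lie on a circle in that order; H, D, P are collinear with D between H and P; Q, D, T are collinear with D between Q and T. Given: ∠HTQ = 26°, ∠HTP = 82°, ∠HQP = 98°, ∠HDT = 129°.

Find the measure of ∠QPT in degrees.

1. ∠HPQ = 26°  [same arc HQ]
2. ∠PHT = 25°  [△HDT]
3. ∠HPT = 73°  [△HPT]
4. ∠PDQ = 129°  [vertical angles at D]
5. ∠PDT = 51°  [linear pair at D on HP]
6. ∠PQT = 25°  [△QDP]
7. ∠PTQ = 56°  [△PDT]
8. ∠QPT = 99°  [△QPT]

∠QPT = 99°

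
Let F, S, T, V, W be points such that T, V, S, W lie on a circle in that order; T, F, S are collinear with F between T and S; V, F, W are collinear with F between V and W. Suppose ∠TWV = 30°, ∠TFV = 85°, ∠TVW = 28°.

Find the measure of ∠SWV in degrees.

1. ∠SFW = 85°  [vertical angles at F]
2. ∠TSW = 28°  [same arc TW]
3. ∠SWV = 67°  [△SFW]

∠SWV = 67°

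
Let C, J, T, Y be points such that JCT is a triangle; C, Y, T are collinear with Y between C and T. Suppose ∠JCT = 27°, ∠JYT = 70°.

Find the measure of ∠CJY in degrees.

1. ∠JCY = 27°  [Y on ray CT]
2. ∠CYJ = 110°  [linear pair at Y on CT]
3. ∠CJY = 43°  [△JCY]

∠CJY = 43°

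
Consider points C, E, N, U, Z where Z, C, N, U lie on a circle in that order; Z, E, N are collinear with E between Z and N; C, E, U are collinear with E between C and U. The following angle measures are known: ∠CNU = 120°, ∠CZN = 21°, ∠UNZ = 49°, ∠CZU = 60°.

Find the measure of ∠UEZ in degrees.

1. ∠CUN = 21°  [same arc CN]
2. ∠NEU = 110°  [△NEU]
3. ∠UEZ = 70°  [linear pair at E on ZN]

∠UEZ = 70°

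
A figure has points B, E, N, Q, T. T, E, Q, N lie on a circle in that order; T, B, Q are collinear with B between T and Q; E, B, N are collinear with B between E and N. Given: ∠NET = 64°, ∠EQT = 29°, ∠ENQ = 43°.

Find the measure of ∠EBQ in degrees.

1. ∠ETQ = 43°  [same arc EQ]
2. ∠EBT = 73°  [△TBE]
3. ∠EBQ = 107°  [linear pair at B on TQ]

∠EBQ = 107°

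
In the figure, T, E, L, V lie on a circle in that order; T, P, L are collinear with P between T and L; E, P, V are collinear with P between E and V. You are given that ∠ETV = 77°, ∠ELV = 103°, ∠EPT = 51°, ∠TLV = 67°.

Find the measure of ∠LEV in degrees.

∠LEV = 15°

1. ∠LPV = 51°  [vertical angles at P]
2. ∠EVL = 62°  [△LPV]
3. ∠LEV = 15°  [△ELV]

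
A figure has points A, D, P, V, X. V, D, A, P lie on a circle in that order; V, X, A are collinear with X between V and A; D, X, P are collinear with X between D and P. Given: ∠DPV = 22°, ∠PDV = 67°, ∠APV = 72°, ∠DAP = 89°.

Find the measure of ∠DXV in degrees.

∠DXV = 63°

1. ∠DAV = 22°  [same arc VD]
2. ∠ADV = 108°  [cyclic VDAP, opposite ∠D+∠P]
3. ∠AVD = 50°  [△VDA]
4. ∠DXV = 63°  [△VXD]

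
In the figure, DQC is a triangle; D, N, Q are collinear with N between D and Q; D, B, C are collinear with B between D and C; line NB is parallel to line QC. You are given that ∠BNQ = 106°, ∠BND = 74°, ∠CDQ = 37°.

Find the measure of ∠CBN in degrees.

1. ∠CQD = 74°  [NB∥QC, corresponding at N]
2. ∠DCQ = 69°  [△DQC]
3. ∠DBN = 69°  [NB∥QC, corresponding at B]
4. ∠CBN = 111°  [linear pair at B on DC]

∠CBN = 111°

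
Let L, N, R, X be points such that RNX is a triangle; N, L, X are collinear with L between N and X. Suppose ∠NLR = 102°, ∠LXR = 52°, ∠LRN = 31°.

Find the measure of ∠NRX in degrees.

1. ∠LNR = 47°  [△RNL]
2. ∠NXR = 52°  [L on ray XN]
3. ∠RNX = 47°  [L on ray NX]
4. ∠NRX = 81°  [△RNX]

∠NRX = 81°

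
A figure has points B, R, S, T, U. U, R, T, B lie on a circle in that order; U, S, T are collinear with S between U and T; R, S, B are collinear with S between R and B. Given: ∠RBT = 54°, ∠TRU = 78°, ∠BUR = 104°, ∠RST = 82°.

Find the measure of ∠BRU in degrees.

1. ∠RUT = 54°  [same arc RT]
2. ∠RSU = 98°  [linear pair at S on UT]
3. ∠BRU = 28°  [△USR]

∠BRU = 28°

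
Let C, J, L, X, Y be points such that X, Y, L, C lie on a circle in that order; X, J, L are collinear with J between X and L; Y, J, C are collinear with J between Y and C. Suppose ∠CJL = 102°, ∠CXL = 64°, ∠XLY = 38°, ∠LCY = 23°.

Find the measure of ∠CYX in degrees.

∠CYX = 55°

1. ∠XJY = 102°  [vertical angles at J]
2. ∠LXY = 23°  [same arc YL]
3. ∠CYX = 55°  [△XJY]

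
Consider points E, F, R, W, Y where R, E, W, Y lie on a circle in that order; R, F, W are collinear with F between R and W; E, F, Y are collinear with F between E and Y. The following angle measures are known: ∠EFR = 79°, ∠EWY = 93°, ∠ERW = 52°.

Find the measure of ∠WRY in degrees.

∠WRY = 35°

1. ∠WFY = 79°  [vertical angles at F]
2. ∠REY = 49°  [△RFE]
3. ∠ERY = 87°  [cyclic REWY, opposite ∠R+∠W]
4. ∠RFY = 101°  [linear pair at F on RW]
5. ∠EYR = 44°  [△REY]
6. ∠WRY = 35°  [△RFY]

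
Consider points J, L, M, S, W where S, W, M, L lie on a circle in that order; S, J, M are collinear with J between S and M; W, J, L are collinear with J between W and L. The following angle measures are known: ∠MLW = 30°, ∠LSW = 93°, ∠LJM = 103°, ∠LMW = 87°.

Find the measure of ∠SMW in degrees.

∠SMW = 40°

1. ∠LWM = 63°  [△WML]
2. ∠SJW = 103°  [vertical angles at J]
3. ∠MJW = 77°  [linear pair at J on SM]
4. ∠SMW = 40°  [△WJM]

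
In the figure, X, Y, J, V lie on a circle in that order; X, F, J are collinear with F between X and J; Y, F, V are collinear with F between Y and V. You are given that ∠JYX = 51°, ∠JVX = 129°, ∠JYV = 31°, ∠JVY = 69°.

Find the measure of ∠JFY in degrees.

1. ∠JXY = 69°  [same arc YJ]
2. ∠XJY = 60°  [△XYJ]
3. ∠JFY = 89°  [△YFJ]

∠JFY = 89°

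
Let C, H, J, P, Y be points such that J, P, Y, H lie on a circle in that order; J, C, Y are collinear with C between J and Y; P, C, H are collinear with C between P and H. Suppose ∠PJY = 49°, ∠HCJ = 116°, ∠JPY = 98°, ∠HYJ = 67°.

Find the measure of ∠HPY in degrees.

1. ∠JYP = 33°  [△JPY]
2. ∠PCY = 116°  [vertical angles at C]
3. ∠HPY = 31°  [△PCY]

∠HPY = 31°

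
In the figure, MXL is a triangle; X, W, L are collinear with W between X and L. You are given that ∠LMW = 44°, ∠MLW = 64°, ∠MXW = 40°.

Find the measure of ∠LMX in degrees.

∠LMX = 76°

1. ∠MLX = 64°  [W on ray LX]
2. ∠LXM = 40°  [W on ray XL]
3. ∠LMX = 76°  [△MXL]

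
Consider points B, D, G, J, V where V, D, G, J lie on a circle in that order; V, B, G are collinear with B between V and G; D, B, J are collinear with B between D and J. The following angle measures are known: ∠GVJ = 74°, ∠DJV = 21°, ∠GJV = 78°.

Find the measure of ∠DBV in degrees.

∠DBV = 95°

1. ∠GDJ = 74°  [same arc GJ]
2. ∠DGV = 21°  [same arc VD]
3. ∠DBG = 85°  [△DBG]
4. ∠DBV = 95°  [linear pair at B on VG]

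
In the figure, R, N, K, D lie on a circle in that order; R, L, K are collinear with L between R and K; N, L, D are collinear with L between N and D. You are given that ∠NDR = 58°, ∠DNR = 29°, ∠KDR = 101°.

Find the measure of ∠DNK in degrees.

∠DNK = 50°

1. ∠DKR = 29°  [same arc RD]
2. ∠DRK = 50°  [△RKD]
3. ∠DNK = 50°  [same arc KD]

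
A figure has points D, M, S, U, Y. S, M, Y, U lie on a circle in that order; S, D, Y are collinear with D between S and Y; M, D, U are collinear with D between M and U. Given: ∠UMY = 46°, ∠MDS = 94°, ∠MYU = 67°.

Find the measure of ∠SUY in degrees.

∠SUY = 115°

1. ∠USY = 46°  [same arc YU]
2. ∠MUY = 67°  [△MYU]
3. ∠UDY = 94°  [vertical angles at D]
4. ∠SYU = 19°  [△YDU]
5. ∠SUY = 115°  [△SYU]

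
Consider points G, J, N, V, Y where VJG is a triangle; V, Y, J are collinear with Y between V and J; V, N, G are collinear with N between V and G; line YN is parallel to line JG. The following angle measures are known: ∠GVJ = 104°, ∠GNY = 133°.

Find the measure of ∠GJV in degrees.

∠GJV = 29°

1. ∠NVY = 104°  [Y on VJ, N on VG]
2. ∠VNY = 47°  [linear pair at N on VG]
3. ∠NYV = 29°  [△VYN]
4. ∠GJV = 29°  [YN∥JG, corresponding at Y]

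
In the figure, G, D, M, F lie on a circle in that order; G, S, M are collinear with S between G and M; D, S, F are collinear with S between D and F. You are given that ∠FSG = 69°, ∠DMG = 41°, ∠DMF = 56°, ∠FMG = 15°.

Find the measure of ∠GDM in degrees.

1. ∠DSM = 69°  [vertical angles at S]
2. ∠FDM = 70°  [△DSM]
3. ∠DFM = 54°  [△DMF]
4. ∠DGM = 54°  [same arc DM]
5. ∠GDM = 85°  [△GDM]

∠GDM = 85°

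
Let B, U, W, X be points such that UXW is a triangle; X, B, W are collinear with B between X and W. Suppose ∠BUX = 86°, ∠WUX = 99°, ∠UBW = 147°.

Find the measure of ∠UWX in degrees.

∠UWX = 20°

1. ∠UBX = 33°  [linear pair at B on XW]
2. ∠BXU = 61°  [△UXB]
3. ∠UXW = 61°  [B on ray XW]
4. ∠UWX = 20°  [△UXW]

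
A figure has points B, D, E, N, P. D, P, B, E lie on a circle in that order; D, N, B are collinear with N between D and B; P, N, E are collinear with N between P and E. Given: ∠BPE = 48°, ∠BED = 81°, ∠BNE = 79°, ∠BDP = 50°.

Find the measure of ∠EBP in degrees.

1. ∠BDE = 48°  [same arc BE]
2. ∠DBE = 51°  [△DBE]
3. ∠BEP = 50°  [△BNE]
4. ∠EBP = 82°  [△PBE]

∠EBP = 82°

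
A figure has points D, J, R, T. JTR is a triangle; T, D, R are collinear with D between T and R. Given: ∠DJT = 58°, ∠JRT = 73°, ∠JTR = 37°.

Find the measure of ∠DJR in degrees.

1. ∠DRJ = 73°  [D on ray RT]
2. ∠DTJ = 37°  [D on ray TR]
3. ∠JDT = 85°  [△JTD]
4. ∠JDR = 95°  [linear pair at D on TR]
5. ∠DJR = 12°  [△JDR]

∠DJR = 12°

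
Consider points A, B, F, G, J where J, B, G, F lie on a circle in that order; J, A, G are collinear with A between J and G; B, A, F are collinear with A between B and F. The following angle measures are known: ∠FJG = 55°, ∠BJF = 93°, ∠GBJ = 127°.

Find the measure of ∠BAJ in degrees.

∠BAJ = 70°

1. ∠FBG = 55°  [same arc GF]
2. ∠BGF = 87°  [cyclic JBGF, opposite ∠J+∠G]
3. ∠GFJ = 53°  [cyclic JBGF, opposite ∠B+∠F]
4. ∠BFG = 38°  [△BGF]
5. ∠FGJ = 72°  [△JGF]
6. ∠BJG = 38°  [same arc BG]
7. ∠FBJ = 72°  [same arc JF]
8. ∠BAJ = 70°  [△JAB]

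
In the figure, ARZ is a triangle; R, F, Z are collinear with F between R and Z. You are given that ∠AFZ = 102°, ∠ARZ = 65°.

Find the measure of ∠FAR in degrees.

∠FAR = 37°

1. ∠AFR = 78°  [linear pair at F on RZ]
2. ∠ARF = 65°  [F on ray RZ]
3. ∠FAR = 37°  [△ARF]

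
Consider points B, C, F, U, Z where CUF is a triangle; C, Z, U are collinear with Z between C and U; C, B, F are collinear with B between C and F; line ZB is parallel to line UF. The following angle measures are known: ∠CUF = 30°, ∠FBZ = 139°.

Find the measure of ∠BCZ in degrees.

∠BCZ = 109°

1. ∠BZC = 30°  [ZB∥UF, corresponding at Z]
2. ∠CBZ = 41°  [linear pair at B on CF]
3. ∠BCZ = 109°  [△CZB]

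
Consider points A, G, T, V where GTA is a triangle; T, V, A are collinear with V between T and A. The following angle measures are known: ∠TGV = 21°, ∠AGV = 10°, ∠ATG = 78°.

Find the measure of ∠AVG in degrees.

∠AVG = 99°

1. ∠GTV = 78°  [V on ray TA]
2. ∠GVT = 81°  [△GTV]
3. ∠AVG = 99°  [linear pair at V on TA]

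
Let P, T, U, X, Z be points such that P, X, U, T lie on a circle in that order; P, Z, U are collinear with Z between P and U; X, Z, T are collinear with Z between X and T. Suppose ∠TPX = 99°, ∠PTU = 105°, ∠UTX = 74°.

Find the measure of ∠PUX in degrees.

1. ∠PXU = 75°  [cyclic PXUT, opposite ∠X+∠T]
2. ∠UPX = 74°  [same arc XU]
3. ∠PUX = 31°  [△PXU]

∠PUX = 31°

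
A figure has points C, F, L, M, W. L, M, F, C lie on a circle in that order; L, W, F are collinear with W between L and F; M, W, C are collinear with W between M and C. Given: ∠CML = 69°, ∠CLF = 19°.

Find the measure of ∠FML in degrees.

1. ∠CFL = 69°  [same arc LC]
2. ∠FCL = 92°  [△LFC]
3. ∠FML = 88°  [cyclic LMFC, opposite ∠M+∠C]

∠FML = 88°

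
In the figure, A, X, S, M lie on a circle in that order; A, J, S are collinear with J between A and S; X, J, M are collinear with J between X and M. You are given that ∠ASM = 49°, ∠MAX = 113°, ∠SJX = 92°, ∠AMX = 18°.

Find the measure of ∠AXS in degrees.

1. ∠AXM = 49°  [same arc AM]
2. ∠AJX = 88°  [linear pair at J on AS]
3. ∠ASX = 18°  [same arc AX]
4. ∠SAX = 43°  [△AJX]
5. ∠AXS = 119°  [△AXS]

∠AXS = 119°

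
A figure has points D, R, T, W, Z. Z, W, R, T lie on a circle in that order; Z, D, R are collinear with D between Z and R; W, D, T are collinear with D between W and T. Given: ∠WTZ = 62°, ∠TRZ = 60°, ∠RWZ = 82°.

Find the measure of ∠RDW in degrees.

1. ∠WRZ = 62°  [same arc ZW]
2. ∠TWZ = 60°  [same arc ZT]
3. ∠RZW = 36°  [△ZWR]
4. ∠WDZ = 84°  [△ZDW]
5. ∠RDW = 96°  [linear pair at D on ZR]

∠RDW = 96°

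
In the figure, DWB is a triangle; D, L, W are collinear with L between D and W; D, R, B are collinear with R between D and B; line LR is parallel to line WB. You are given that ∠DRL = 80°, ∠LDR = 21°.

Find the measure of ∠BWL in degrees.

∠BWL = 79°

1. ∠DLR = 79°  [△DLR]
2. ∠RLW = 101°  [linear pair at L on DW]
3. ∠BWL = 79°  [LR∥WB, co-interior at W–L]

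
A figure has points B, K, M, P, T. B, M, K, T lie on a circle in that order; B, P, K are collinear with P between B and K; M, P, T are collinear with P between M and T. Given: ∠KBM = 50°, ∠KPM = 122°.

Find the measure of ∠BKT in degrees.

∠BKT = 72°

1. ∠KTM = 50°  [same arc MK]
2. ∠BPT = 122°  [vertical angles at P]
3. ∠KPT = 58°  [linear pair at P on BK]
4. ∠BKT = 72°  [△KPT]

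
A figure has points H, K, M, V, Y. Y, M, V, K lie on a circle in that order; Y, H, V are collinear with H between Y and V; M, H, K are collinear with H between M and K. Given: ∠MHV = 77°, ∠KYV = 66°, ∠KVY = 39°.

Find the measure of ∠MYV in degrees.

1. ∠MHY = 103°  [linear pair at H on YV]
2. ∠KMY = 39°  [same arc YK]
3. ∠MYV = 38°  [△YHM]

∠MYV = 38°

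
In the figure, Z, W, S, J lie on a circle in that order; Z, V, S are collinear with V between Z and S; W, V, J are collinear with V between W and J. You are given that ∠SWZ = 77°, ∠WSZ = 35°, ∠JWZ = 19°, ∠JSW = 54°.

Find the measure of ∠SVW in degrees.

∠SVW = 87°

1. ∠SZW = 68°  [△ZWS]
2. ∠WVZ = 93°  [△ZVW]
3. ∠SVW = 87°  [linear pair at V on ZS]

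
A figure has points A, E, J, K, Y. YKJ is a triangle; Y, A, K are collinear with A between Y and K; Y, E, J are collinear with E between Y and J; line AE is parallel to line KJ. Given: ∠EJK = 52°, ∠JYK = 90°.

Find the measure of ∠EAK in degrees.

1. ∠KJY = 52°  [E on ray JY]
2. ∠JKY = 38°  [△YKJ]
3. ∠EAY = 38°  [AE∥KJ, corresponding at A]
4. ∠EAK = 142°  [linear pair at A on YK]

∠EAK = 142°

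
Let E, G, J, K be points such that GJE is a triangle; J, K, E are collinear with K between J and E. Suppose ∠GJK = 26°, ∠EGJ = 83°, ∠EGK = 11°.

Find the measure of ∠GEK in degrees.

1. ∠EJG = 26°  [K on ray JE]
2. ∠GEJ = 71°  [△GJE]
3. ∠GEK = 71°  [K on ray EJ]

∠GEK = 71°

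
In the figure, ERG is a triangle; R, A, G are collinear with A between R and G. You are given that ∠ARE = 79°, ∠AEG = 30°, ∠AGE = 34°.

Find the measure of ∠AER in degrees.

1. ∠EAG = 116°  [△EAG]
2. ∠EAR = 64°  [linear pair at A on RG]
3. ∠AER = 37°  [△ERA]

∠AER = 37°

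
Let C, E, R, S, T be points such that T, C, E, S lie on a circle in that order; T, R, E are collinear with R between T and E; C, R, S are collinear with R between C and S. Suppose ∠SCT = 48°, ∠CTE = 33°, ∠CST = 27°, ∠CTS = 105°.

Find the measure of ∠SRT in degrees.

∠SRT = 81°

1. ∠SET = 48°  [same arc TS]
2. ∠CSE = 33°  [same arc CE]
3. ∠ERS = 99°  [△ERS]
4. ∠SRT = 81°  [linear pair at R on TE]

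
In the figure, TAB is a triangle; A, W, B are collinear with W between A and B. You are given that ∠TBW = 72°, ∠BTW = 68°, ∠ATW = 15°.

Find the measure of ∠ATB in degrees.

1. ∠BWT = 40°  [△TWB]
2. ∠ABT = 72°  [W on ray BA]
3. ∠AWT = 140°  [linear pair at W on AB]
4. ∠TAW = 25°  [△TAW]
5. ∠BAT = 25°  [W on ray AB]
6. ∠ATB = 83°  [△TAB]

∠ATB = 83°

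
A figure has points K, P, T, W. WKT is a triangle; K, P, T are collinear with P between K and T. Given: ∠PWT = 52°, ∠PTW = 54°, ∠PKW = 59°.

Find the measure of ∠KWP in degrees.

∠KWP = 15°

1. ∠TPW = 74°  [△WPT]
2. ∠KPW = 106°  [linear pair at P on KT]
3. ∠KWP = 15°  [△WKP]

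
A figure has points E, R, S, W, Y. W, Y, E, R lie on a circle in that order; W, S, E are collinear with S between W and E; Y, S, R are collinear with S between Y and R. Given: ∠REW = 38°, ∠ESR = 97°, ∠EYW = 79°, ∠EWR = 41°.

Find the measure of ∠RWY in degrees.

1. ∠RYW = 38°  [same arc WR]
2. ∠RSW = 83°  [linear pair at S on WE]
3. ∠WRY = 56°  [△WSR]
4. ∠RWY = 86°  [△WYR]

∠RWY = 86°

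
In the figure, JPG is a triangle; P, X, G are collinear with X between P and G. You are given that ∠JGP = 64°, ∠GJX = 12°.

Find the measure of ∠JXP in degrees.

1. ∠JGX = 64°  [X on ray GP]
2. ∠GXJ = 104°  [△JXG]
3. ∠JXP = 76°  [linear pair at X on PG]

∠JXP = 76°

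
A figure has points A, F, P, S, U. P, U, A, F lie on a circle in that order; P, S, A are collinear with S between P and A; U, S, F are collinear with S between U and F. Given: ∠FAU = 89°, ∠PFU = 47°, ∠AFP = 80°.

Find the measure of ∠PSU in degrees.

∠PSU = 105°

1. ∠FPU = 91°  [cyclic PUAF, opposite ∠P+∠A]
2. ∠PAU = 47°  [same arc PU]
3. ∠FUP = 42°  [△PUF]
4. ∠AUP = 100°  [cyclic PUAF, opposite ∠U+∠F]
5. ∠APU = 33°  [△PUA]
6. ∠PSU = 105°  [△PSU]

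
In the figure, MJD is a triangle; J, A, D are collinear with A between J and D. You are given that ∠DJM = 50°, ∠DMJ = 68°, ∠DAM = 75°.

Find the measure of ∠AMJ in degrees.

∠AMJ = 25°

1. ∠AJM = 50°  [A on ray JD]
2. ∠JAM = 105°  [linear pair at A on JD]
3. ∠AMJ = 25°  [△MJA]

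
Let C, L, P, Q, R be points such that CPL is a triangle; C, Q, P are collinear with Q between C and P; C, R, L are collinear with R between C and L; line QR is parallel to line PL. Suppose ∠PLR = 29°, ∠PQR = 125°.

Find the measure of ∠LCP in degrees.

1. ∠CLP = 29°  [R on ray LC]
2. ∠CQR = 55°  [linear pair at Q on CP]
3. ∠CRQ = 29°  [QR∥PL, corresponding at R]
4. ∠QCR = 96°  [△CQR]
5. ∠LCP = 96°  [Q on CP, R on CL]

∠LCP = 96°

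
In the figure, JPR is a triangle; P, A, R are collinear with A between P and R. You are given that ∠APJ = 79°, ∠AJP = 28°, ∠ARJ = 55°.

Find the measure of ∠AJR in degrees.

∠AJR = 18°

1. ∠JAP = 73°  [△JPA]
2. ∠JAR = 107°  [linear pair at A on PR]
3. ∠AJR = 18°  [△JAR]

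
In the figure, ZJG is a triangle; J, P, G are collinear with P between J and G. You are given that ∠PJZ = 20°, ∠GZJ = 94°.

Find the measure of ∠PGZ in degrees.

1. ∠GJZ = 20°  [P on ray JG]
2. ∠JGZ = 66°  [△ZJG]
3. ∠PGZ = 66°  [P on ray GJ]

∠PGZ = 66°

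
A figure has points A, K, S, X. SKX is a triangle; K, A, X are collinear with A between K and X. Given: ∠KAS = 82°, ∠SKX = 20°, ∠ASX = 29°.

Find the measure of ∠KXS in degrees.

1. ∠SAX = 98°  [linear pair at A on KX]
2. ∠AXS = 53°  [△SAX]
3. ∠KXS = 53°  [A on ray XK]

∠KXS = 53°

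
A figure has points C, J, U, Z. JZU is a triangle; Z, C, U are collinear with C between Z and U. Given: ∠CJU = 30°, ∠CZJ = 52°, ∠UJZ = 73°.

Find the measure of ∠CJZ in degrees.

1. ∠JZU = 52°  [C on ray ZU]
2. ∠JUZ = 55°  [△JZU]
3. ∠CUJ = 55°  [C on ray UZ]
4. ∠JCU = 95°  [△JCU]
5. ∠JCZ = 85°  [linear pair at C on ZU]
6. ∠CJZ = 43°  [△JZC]

∠CJZ = 43°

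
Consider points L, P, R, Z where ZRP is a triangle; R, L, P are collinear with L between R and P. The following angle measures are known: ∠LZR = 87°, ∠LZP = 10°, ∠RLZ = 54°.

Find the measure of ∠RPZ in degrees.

1. ∠PLZ = 126°  [linear pair at L on RP]
2. ∠LPZ = 44°  [△ZLP]
3. ∠RPZ = 44°  [L on ray PR]

∠RPZ = 44°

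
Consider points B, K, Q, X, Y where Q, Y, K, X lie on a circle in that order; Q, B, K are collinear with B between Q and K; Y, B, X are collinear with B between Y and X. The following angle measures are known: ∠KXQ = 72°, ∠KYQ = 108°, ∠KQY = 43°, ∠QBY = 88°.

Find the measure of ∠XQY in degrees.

1. ∠QKY = 29°  [△QYK]
2. ∠QYX = 49°  [△QBY]
3. ∠QXY = 29°  [same arc QY]
4. ∠XQY = 102°  [△QYX]

∠XQY = 102°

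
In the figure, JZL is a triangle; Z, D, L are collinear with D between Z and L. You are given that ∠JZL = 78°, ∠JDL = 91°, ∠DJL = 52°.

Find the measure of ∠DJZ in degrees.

∠DJZ = 13°

1. ∠DZJ = 78°  [D on ray ZL]
2. ∠JDZ = 89°  [linear pair at D on ZL]
3. ∠DJZ = 13°  [△JZD]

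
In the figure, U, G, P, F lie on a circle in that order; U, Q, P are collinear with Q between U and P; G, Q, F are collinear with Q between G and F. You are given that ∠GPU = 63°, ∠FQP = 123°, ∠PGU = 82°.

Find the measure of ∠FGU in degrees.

1. ∠GUP = 35°  [△UGP]
2. ∠GQU = 123°  [vertical angles at Q]
3. ∠FGU = 22°  [△UQG]

∠FGU = 22°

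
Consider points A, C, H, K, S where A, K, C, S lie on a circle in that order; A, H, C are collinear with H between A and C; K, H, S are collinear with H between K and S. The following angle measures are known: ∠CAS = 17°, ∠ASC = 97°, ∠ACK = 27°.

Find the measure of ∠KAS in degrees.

1. ∠ACS = 66°  [△ACS]
2. ∠ASK = 27°  [same arc AK]
3. ∠AKS = 66°  [same arc AS]
4. ∠KAS = 87°  [△AKS]

∠KAS = 87°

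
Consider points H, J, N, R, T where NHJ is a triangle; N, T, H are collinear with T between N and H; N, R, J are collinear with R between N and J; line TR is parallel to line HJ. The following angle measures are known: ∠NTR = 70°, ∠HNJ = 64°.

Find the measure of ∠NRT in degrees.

1. ∠JHN = 70°  [TR∥HJ, corresponding at T]
2. ∠HJN = 46°  [△NHJ]
3. ∠NRT = 46°  [TR∥HJ, corresponding at R]

∠NRT = 46°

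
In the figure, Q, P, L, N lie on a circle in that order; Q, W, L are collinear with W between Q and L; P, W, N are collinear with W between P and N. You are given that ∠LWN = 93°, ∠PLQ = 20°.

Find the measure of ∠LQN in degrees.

∠LQN = 73°

1. ∠NWQ = 87°  [linear pair at W on QL]
2. ∠PNQ = 20°  [same arc QP]
3. ∠LQN = 73°  [△QWN]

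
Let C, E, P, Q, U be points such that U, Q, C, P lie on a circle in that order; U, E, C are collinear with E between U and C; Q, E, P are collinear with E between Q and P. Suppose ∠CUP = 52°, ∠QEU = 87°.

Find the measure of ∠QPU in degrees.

1. ∠CQP = 52°  [same arc CP]
2. ∠CEQ = 93°  [linear pair at E on UC]
3. ∠QCU = 35°  [△QEC]
4. ∠QPU = 35°  [same arc UQ]

∠QPU = 35°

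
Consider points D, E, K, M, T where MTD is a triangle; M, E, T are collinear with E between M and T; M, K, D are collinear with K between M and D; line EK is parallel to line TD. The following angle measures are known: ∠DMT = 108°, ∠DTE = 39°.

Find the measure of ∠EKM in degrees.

1. ∠DTM = 39°  [E on ray TM]
2. ∠MDT = 33°  [△MTD]
3. ∠EKM = 33°  [EK∥TD, corresponding at K]

∠EKM = 33°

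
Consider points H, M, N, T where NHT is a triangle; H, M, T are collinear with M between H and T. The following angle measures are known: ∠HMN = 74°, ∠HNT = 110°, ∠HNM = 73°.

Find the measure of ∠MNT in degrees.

∠MNT = 37°

1. ∠MHN = 33°  [△NHM]
2. ∠NMT = 106°  [linear pair at M on HT]
3. ∠NHT = 33°  [M on ray HT]
4. ∠HTN = 37°  [△NHT]
5. ∠MTN = 37°  [M on ray TH]
6. ∠MNT = 37°  [△NMT]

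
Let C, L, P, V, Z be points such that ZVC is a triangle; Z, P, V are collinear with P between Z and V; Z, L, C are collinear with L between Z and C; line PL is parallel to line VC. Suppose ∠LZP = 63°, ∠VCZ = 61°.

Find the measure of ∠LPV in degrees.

∠LPV = 124°

1. ∠CZV = 63°  [P on ZV, L on ZC]
2. ∠CVZ = 56°  [△ZVC]
3. ∠LPZ = 56°  [PL∥VC, corresponding at P]
4. ∠LPV = 124°  [linear pair at P on ZV]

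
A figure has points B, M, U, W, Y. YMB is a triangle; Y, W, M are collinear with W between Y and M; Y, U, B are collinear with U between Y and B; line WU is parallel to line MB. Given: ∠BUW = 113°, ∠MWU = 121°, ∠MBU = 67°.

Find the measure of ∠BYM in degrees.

1. ∠UWY = 59°  [linear pair at W on YM]
2. ∠MBY = 67°  [U on ray BY]
3. ∠BMY = 59°  [WU∥MB, corresponding at W]
4. ∠BYM = 54°  [△YMB]

∠BYM = 54°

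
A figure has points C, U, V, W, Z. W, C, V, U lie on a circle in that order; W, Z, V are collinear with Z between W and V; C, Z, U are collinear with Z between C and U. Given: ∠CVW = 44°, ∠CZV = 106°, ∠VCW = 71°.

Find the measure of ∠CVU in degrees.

1. ∠CWV = 65°  [△WCV]
2. ∠UCV = 30°  [△CZV]
3. ∠CUV = 65°  [same arc CV]
4. ∠CVU = 85°  [△CVU]

∠CVU = 85°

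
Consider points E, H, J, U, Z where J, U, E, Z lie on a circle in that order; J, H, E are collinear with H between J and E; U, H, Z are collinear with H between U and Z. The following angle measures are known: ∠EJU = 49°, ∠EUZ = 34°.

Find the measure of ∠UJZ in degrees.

∠UJZ = 83°

1. ∠EZU = 49°  [same arc UE]
2. ∠UEZ = 97°  [△UEZ]
3. ∠UJZ = 83°  [cyclic JUEZ, opposite ∠J+∠E]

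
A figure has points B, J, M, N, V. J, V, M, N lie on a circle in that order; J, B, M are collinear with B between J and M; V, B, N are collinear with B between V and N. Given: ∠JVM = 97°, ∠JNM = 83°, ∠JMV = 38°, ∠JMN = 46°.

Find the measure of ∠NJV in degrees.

∠NJV = 96°

1. ∠JNV = 38°  [same arc JV]
2. ∠JVN = 46°  [same arc JN]
3. ∠NJV = 96°  [△JVN]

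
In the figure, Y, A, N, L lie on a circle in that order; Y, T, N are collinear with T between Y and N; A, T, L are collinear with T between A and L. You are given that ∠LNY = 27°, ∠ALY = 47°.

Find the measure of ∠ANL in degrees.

∠ANL = 74°

1. ∠LAY = 27°  [same arc YL]
2. ∠AYL = 106°  [△YAL]
3. ∠ANL = 74°  [cyclic YANL, opposite ∠Y+∠N]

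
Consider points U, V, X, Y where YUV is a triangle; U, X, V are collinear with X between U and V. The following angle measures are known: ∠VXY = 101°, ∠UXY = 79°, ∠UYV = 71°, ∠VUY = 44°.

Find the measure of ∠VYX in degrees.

∠VYX = 14°

1. ∠UVY = 65°  [△YUV]
2. ∠XVY = 65°  [X on ray VU]
3. ∠VYX = 14°  [△YXV]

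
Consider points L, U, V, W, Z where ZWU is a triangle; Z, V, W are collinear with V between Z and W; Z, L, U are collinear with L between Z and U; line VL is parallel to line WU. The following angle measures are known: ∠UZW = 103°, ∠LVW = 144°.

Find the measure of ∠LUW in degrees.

∠LUW = 41°

1. ∠LZV = 103°  [V on ZW, L on ZU]
2. ∠LVZ = 36°  [linear pair at V on ZW]
3. ∠VLZ = 41°  [△ZVL]
4. ∠ULV = 139°  [linear pair at L on ZU]
5. ∠LUW = 41°  [VL∥WU, co-interior at U–L]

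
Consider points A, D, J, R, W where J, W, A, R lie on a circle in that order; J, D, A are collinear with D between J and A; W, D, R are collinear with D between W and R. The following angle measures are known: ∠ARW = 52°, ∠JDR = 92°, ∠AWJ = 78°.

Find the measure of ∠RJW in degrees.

∠RJW = 90°

1. ∠AJW = 52°  [same arc WA]
2. ∠ADW = 92°  [vertical angles at D]
3. ∠JAW = 50°  [△JWA]
4. ∠JDW = 88°  [linear pair at D on JA]
5. ∠JRW = 50°  [same arc JW]
6. ∠JWR = 40°  [△JDW]
7. ∠RJW = 90°  [△JWR]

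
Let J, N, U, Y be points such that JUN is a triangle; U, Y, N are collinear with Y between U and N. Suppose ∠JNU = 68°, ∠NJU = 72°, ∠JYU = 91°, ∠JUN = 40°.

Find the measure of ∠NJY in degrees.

∠NJY = 23°

1. ∠JNY = 68°  [Y on ray NU]
2. ∠JYN = 89°  [linear pair at Y on UN]
3. ∠NJY = 23°  [△JYN]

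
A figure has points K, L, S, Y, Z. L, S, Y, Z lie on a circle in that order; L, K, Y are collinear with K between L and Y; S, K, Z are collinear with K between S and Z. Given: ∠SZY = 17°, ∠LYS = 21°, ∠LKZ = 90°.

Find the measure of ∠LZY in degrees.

1. ∠SLY = 17°  [same arc SY]
2. ∠LSY = 142°  [△LSY]
3. ∠LZY = 38°  [cyclic LSYZ, opposite ∠S+∠Z]

∠LZY = 38°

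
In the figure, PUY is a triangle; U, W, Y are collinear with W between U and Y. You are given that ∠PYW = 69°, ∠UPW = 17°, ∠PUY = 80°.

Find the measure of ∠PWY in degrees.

∠PWY = 97°

1. ∠PUW = 80°  [W on ray UY]
2. ∠PWU = 83°  [△PUW]
3. ∠PWY = 97°  [linear pair at W on UY]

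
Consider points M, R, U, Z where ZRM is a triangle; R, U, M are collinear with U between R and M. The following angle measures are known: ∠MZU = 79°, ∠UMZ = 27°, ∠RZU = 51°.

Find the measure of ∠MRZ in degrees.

∠MRZ = 23°

1. ∠MUZ = 74°  [△ZUM]
2. ∠RUZ = 106°  [linear pair at U on RM]
3. ∠URZ = 23°  [△ZRU]
4. ∠MRZ = 23°  [U on ray RM]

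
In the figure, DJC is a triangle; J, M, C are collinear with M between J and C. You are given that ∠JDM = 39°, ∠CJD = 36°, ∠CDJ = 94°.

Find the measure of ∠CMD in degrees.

∠CMD = 75°

1. ∠DJM = 36°  [M on ray JC]
2. ∠DMJ = 105°  [△DJM]
3. ∠CMD = 75°  [linear pair at M on JC]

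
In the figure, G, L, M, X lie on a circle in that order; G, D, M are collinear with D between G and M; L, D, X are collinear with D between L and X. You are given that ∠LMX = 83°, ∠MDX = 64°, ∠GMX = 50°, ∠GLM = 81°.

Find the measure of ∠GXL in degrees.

1. ∠LGX = 97°  [cyclic GLMX, opposite ∠G+∠M]
2. ∠GLX = 50°  [same arc GX]
3. ∠GXL = 33°  [△GLX]

∠GXL = 33°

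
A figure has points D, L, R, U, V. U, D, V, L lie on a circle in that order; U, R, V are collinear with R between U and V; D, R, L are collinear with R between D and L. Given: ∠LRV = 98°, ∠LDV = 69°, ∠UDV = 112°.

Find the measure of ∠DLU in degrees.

1. ∠LRU = 82°  [linear pair at R on UV]
2. ∠LUV = 69°  [same arc VL]
3. ∠DLU = 29°  [△URL]

∠DLU = 29°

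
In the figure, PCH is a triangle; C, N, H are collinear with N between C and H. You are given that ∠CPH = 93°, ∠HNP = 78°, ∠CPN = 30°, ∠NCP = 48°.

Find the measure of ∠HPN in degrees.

∠HPN = 63°

1. ∠HCP = 48°  [N on ray CH]
2. ∠CHP = 39°  [△PCH]
3. ∠NHP = 39°  [N on ray HC]
4. ∠HPN = 63°  [△PNH]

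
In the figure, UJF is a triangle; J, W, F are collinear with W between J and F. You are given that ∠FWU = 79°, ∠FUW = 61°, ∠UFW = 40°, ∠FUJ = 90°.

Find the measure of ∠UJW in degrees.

1. ∠JFU = 40°  [W on ray FJ]
2. ∠FJU = 50°  [△UJF]
3. ∠UJW = 50°  [W on ray JF]

∠UJW = 50°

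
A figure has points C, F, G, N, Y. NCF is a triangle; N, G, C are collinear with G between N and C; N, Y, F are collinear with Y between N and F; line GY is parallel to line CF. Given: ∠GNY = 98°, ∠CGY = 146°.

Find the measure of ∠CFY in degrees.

1. ∠NGY = 34°  [linear pair at G on NC]
2. ∠GYN = 48°  [△NGY]
3. ∠FYG = 132°  [linear pair at Y on NF]
4. ∠CFY = 48°  [GY∥CF, co-interior at F–Y]

∠CFY = 48°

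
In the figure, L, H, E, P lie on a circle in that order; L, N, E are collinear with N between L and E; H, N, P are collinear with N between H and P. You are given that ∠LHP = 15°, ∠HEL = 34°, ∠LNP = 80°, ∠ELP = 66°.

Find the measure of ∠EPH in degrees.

∠EPH = 65°

1. ∠LEP = 15°  [same arc LP]
2. ∠ENP = 100°  [linear pair at N on LE]
3. ∠EPH = 65°  [△ENP]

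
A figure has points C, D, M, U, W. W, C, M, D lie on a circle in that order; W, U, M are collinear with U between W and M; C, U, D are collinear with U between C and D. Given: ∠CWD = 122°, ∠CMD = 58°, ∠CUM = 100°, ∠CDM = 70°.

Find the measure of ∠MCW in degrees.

1. ∠DCM = 52°  [△CMD]
2. ∠CMW = 28°  [△CUM]
3. ∠CWM = 70°  [same arc CM]
4. ∠MCW = 82°  [△WCM]

∠MCW = 82°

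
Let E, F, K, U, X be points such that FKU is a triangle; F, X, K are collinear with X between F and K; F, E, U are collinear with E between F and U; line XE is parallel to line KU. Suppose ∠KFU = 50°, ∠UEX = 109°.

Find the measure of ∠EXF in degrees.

∠EXF = 59°

1. ∠EFX = 50°  [X on FK, E on FU]
2. ∠FEX = 71°  [linear pair at E on FU]
3. ∠EXF = 59°  [△FXE]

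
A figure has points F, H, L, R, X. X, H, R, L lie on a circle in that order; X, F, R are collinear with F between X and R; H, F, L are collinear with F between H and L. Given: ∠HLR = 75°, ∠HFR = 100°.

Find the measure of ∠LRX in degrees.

1. ∠HXR = 75°  [same arc HR]
2. ∠HFX = 80°  [linear pair at F on XR]
3. ∠LHX = 25°  [△XFH]
4. ∠LRX = 25°  [same arc XL]

∠LRX = 25°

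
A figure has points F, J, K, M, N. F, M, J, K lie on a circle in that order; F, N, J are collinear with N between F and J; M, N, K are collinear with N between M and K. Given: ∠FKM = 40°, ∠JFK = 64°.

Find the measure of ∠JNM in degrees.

∠JNM = 76°

1. ∠FJM = 40°  [same arc FM]
2. ∠JMK = 64°  [same arc JK]
3. ∠JNM = 76°  [△MNJ]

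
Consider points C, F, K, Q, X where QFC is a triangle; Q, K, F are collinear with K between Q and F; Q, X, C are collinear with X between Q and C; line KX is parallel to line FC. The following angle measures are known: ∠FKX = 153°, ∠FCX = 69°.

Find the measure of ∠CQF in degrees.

1. ∠QKX = 27°  [linear pair at K on QF]
2. ∠FCQ = 69°  [X on ray CQ]
3. ∠CFQ = 27°  [KX∥FC, corresponding at K]
4. ∠CQF = 84°  [△QFC]

∠CQF = 84°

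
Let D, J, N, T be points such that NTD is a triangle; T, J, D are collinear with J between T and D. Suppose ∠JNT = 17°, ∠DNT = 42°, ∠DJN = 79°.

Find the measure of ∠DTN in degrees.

∠DTN = 62°

1. ∠NJT = 101°  [linear pair at J on TD]
2. ∠JTN = 62°  [△NTJ]
3. ∠DTN = 62°  [J on ray TD]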